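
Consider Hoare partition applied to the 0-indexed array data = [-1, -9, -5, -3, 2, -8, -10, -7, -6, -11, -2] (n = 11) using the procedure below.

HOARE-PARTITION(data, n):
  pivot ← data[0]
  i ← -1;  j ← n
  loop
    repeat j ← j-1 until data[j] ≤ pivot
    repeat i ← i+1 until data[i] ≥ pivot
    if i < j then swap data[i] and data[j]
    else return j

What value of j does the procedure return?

pivot = data[0] = -1; i = -1, j = 11
j→10 (data[10]=-2≤-1), i→0 (data[0]=-1≥-1); i<j, swap → [-2, -9, -5, -3, 2, -8, -10, -7, -6, -11, -1]
j→9 (data[9]=-11≤-1), i→4 (data[4]=2≥-1); i<j, swap → [-2, -9, -5, -3, -11, -8, -10, -7, -6, 2, -1]
j→8, i→9; i≥j, return j=8. data = [-2, -9, -5, -3, -11, -8, -10, -7, -6, 2, -1]

8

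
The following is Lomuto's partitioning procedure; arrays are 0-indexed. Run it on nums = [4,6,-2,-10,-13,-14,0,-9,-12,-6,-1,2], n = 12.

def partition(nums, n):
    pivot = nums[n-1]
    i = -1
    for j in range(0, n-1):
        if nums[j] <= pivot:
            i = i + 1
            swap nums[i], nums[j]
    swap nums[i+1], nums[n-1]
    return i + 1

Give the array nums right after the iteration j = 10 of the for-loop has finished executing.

pivot = nums[11] = 2; i = -1
j=0: nums[0]=4 > 2 → no swap
j=1: nums[1]=6 > 2 → no swap
j=2: nums[2]=-2 ≤ 2 → i=0, swap nums[0],nums[2] → [-2,6,4,-10,-13,-14,0,-9,-12,-6,-1,2]
j=3: nums[3]=-10 ≤ 2 → i=1, swap nums[1],nums[3] → [-2,-10,4,6,-13,-14,0,-9,-12,-6,-1,2]
j=4: nums[4]=-13 ≤ 2 → i=2, swap nums[2],nums[4] → [-2,-10,-13,6,4,-14,0,-9,-12,-6,-1,2]
j=5: nums[5]=-14 ≤ 2 → i=3, swap nums[3],nums[5] → [-2,-10,-13,-14,4,6,0,-9,-12,-6,-1,2]
j=6: nums[6]=0 ≤ 2 → i=4, swap nums[4],nums[6] → [-2,-10,-13,-14,0,6,4,-9,-12,-6,-1,2]
j=7: nums[7]=-9 ≤ 2 → i=5, swap nums[5],nums[7] → [-2,-10,-13,-14,0,-9,4,6,-12,-6,-1,2]
j=8: nums[8]=-12 ≤ 2 → i=6, swap nums[6],nums[8] → [-2,-10,-13,-14,0,-9,-12,6,4,-6,-1,2]
j=9: nums[9]=-6 ≤ 2 → i=7, swap nums[7],nums[9] → [-2,-10,-13,-14,0,-9,-12,-6,4,6,-1,2]
j=10: nums[10]=-1 ≤ 2 → i=8, swap nums[8],nums[10] → [-2,-10,-13,-14,0,-9,-12,-6,-1,6,4,2]
(after j=10) nums = [-2,-10,-13,-14,0,-9,-12,-6,-1,6,4,2]

[-2,-10,-13,-14,0,-9,-12,-6,-1,6,4,2]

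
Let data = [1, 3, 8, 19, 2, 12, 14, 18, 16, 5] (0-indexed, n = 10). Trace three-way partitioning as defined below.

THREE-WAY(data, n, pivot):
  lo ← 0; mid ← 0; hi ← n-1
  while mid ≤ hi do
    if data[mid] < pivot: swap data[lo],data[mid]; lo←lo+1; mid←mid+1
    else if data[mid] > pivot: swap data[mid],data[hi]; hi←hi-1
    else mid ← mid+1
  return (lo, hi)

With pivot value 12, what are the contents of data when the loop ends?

lo=0 mid=0 hi=9
1<12: swap(0,0), lo=1 mid=1 ⇒ [1, 3, 8, 19, 2, 12, 14, 18, 16, 5]
3<12: swap(1,1), lo=2 mid=2 ⇒ [1, 3, 8, 19, 2, 12, 14, 18, 16, 5]
8<12: swap(2,2), lo=3 mid=3 ⇒ [1, 3, 8, 19, 2, 12, 14, 18, 16, 5]
19>12: swap(3,9), hi=8 ⇒ [1, 3, 8, 5, 2, 12, 14, 18, 16, 19]
5<12: swap(3,3), lo=4 mid=4 ⇒ [1, 3, 8, 5, 2, 12, 14, 18, 16, 19]
2<12: swap(4,4), lo=5 mid=5 ⇒ [1, 3, 8, 5, 2, 12, 14, 18, 16, 19]
12=12: mid=6
14>12: swap(6,8), hi=7 ⇒ [1, 3, 8, 5, 2, 12, 16, 18, 14, 19]
16>12: swap(6,7), hi=6 ⇒ [1, 3, 8, 5, 2, 12, 18, 16, 14, 19]
18>12: swap(6,6), hi=5 ⇒ [1, 3, 8, 5, 2, 12, 18, 16, 14, 19]
done. lo=5 hi=5; data=[1, 3, 8, 5, 2, 12, 18, 16, 14, 19]

[1, 3, 8, 5, 2, 12, 18, 16, 14, 19]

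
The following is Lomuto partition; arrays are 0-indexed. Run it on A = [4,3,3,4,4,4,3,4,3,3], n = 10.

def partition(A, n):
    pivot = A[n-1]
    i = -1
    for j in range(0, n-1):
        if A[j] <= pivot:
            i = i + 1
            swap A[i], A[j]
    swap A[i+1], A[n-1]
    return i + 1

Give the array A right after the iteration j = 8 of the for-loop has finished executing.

[3,3,3,3,4,4,4,4,4,3]

pivot=3, i=-1
j=0: 4>3, skip
j=1: 3≤3, i=0, swap(0,1) ⇒ [3,4,3,4,4,4,3,4,3,3]
j=2: 3≤3, i=1, swap(1,2) ⇒ [3,3,4,4,4,4,3,4,3,3]
j=3: 4>3, skip
j=4: 4>3, skip
j=5: 4>3, skip
j=6: 3≤3, i=2, swap(2,6) ⇒ [3,3,3,4,4,4,4,4,3,3]
j=7: 4>3, skip
j=8: 3≤3, i=3, swap(3,8) ⇒ [3,3,3,3,4,4,4,4,4,3]
(after j=8) A = [3,3,3,3,4,4,4,4,4,3]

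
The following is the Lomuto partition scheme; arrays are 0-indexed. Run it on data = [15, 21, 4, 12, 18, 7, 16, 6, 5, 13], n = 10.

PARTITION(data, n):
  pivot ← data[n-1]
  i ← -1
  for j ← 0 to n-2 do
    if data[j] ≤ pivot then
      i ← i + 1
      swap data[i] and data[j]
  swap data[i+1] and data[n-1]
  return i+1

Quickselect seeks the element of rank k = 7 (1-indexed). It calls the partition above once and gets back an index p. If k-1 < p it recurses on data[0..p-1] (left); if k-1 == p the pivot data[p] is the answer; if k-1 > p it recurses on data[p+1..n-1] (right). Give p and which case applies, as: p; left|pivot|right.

pivot=13, i=-1
j=0: 15>13, skip
j=1: 21>13, skip
j=2: 4≤13, i=0, swap(0,2) ⇒ [4, 21, 15, 12, 18, 7, 16, 6, 5, 13]
j=3: 12≤13, i=1, swap(1,3) ⇒ [4, 12, 15, 21, 18, 7, 16, 6, 5, 13]
j=4: 18>13, skip
j=5: 7≤13, i=2, swap(2,5) ⇒ [4, 12, 7, 21, 18, 15, 16, 6, 5, 13]
j=6: 16>13, skip
j=7: 6≤13, i=3, swap(3,7) ⇒ [4, 12, 7, 6, 18, 15, 16, 21, 5, 13]
j=8: 5≤13, i=4, swap(4,8) ⇒ [4, 12, 7, 6, 5, 15, 16, 21, 18, 13]
swap(5,9) ⇒ [4, 12, 7, 6, 5, 13, 16, 21, 18, 15]; return 5
p = 5; k-1 = 6 > 5 ⇒ right

5; right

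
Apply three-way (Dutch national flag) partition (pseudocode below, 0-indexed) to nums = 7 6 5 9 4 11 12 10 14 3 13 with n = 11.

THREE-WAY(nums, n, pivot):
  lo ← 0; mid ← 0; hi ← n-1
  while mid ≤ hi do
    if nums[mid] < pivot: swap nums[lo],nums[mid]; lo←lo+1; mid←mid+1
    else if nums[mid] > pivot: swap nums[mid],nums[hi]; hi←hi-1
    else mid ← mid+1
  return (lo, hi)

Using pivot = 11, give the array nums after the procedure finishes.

pivot = 11; lo=0, mid=0, hi=10
nums[mid]=7<11: swap nums[0],nums[0]; lo=1,mid=1 → 7 6 5 9 4 11 12 10 14 3 13
nums[mid]=6<11: swap nums[1],nums[1]; lo=2,mid=2 → 7 6 5 9 4 11 12 10 14 3 13
nums[mid]=5<11: swap nums[2],nums[2]; lo=3,mid=3 → 7 6 5 9 4 11 12 10 14 3 13
nums[mid]=9<11: swap nums[3],nums[3]; lo=4,mid=4 → 7 6 5 9 4 11 12 10 14 3 13
nums[mid]=4<11: swap nums[4],nums[4]; lo=5,mid=5 → 7 6 5 9 4 11 12 10 14 3 13
nums[mid]=11=11: mid=6
nums[mid]=12>11: swap nums[6],nums[10]; hi=9 → 7 6 5 9 4 11 13 10 14 3 12
nums[mid]=13>11: swap nums[6],nums[9]; hi=8 → 7 6 5 9 4 11 3 10 14 13 12
nums[mid]=3<11: swap nums[5],nums[6]; lo=6,mid=7 → 7 6 5 9 4 3 11 10 14 13 12
nums[mid]=10<11: swap nums[6],nums[7]; lo=7,mid=8 → 7 6 5 9 4 3 10 11 14 13 12
nums[mid]=14>11: swap nums[8],nums[8]; hi=7 → 7 6 5 9 4 3 10 11 14 13 12
end: lo=7, hi=7; nums = 7 6 5 9 4 3 10 11 14 13 12

7 6 5 9 4 3 10 11 14 13 12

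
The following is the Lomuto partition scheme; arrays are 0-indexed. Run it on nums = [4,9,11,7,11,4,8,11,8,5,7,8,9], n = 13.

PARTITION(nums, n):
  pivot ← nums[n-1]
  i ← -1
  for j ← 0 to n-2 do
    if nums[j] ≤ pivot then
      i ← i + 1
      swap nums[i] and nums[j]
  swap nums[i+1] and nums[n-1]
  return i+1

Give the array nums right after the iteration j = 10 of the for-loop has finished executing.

pivot=9, i=-1
j=0: 4≤9, i=0, swap(0,0) ⇒ [4,9,11,7,11,4,8,11,8,5,7,8,9]
j=1: 9≤9, i=1, swap(1,1) ⇒ [4,9,11,7,11,4,8,11,8,5,7,8,9]
j=2: 11>9, skip
j=3: 7≤9, i=2, swap(2,3) ⇒ [4,9,7,11,11,4,8,11,8,5,7,8,9]
j=4: 11>9, skip
j=5: 4≤9, i=3, swap(3,5) ⇒ [4,9,7,4,11,11,8,11,8,5,7,8,9]
j=6: 8≤9, i=4, swap(4,6) ⇒ [4,9,7,4,8,11,11,11,8,5,7,8,9]
j=7: 11>9, skip
j=8: 8≤9, i=5, swap(5,8) ⇒ [4,9,7,4,8,8,11,11,11,5,7,8,9]
j=9: 5≤9, i=6, swap(6,9) ⇒ [4,9,7,4,8,8,5,11,11,11,7,8,9]
j=10: 7≤9, i=7, swap(7,10) ⇒ [4,9,7,4,8,8,5,7,11,11,11,8,9]
(after j=10) nums = [4,9,7,4,8,8,5,7,11,11,11,8,9]

[4,9,7,4,8,8,5,7,11,11,11,8,9]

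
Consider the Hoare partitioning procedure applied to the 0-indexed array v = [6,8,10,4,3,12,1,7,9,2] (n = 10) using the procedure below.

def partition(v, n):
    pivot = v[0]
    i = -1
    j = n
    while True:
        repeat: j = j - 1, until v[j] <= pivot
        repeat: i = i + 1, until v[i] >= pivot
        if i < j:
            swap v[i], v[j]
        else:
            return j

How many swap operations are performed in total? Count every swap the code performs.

3

pivot=6
j stops at 9 (2), i stops at 0 (6); swap ⇒ [2,8,10,4,3,12,1,7,9,6]
j stops at 6 (1), i stops at 1 (8); swap ⇒ [2,1,10,4,3,12,8,7,9,6]
j stops at 4 (3), i stops at 2 (10); swap ⇒ [2,1,3,4,10,12,8,7,9,6]
j stops at 3, i stops at 4; i≥j ⇒ return 3. v=[2,1,3,4,10,12,8,7,9,6]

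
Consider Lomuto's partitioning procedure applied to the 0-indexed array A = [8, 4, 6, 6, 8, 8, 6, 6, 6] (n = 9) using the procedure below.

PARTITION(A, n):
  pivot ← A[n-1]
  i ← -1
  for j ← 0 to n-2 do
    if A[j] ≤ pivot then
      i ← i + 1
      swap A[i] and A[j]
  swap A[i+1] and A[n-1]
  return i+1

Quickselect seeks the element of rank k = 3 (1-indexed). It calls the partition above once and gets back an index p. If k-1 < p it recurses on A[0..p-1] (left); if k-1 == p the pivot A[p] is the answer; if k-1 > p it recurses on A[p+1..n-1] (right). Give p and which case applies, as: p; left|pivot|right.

5; left

pivot=6, i=-1
j=0: 8>6, skip
j=1: 4≤6, i=0, swap(0,1) ⇒ [4, 8, 6, 6, 8, 8, 6, 6, 6]
j=2: 6≤6, i=1, swap(1,2) ⇒ [4, 6, 8, 6, 8, 8, 6, 6, 6]
j=3: 6≤6, i=2, swap(2,3) ⇒ [4, 6, 6, 8, 8, 8, 6, 6, 6]
j=4: 8>6, skip
j=5: 8>6, skip
j=6: 6≤6, i=3, swap(3,6) ⇒ [4, 6, 6, 6, 8, 8, 8, 6, 6]
j=7: 6≤6, i=4, swap(4,7) ⇒ [4, 6, 6, 6, 6, 8, 8, 8, 6]
swap(5,8) ⇒ [4, 6, 6, 6, 6, 6, 8, 8, 8]; return 5
p = 5; k-1 = 2 < 5 ⇒ left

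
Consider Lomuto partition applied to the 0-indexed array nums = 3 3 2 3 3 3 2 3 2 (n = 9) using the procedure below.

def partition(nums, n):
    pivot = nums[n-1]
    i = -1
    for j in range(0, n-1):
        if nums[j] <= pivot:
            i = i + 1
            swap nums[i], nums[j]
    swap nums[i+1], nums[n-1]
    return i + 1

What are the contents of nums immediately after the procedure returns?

pivot=2, i=-1
j=0: 3>2, skip
j=1: 3>2, skip
j=2: 2≤2, i=0, swap(0,2) ⇒ 2 3 3 3 3 3 2 3 2
j=3: 3>2, skip
j=4: 3>2, skip
j=5: 3>2, skip
j=6: 2≤2, i=1, swap(1,6) ⇒ 2 2 3 3 3 3 3 3 2
j=7: 3>2, skip
swap(2,8) ⇒ 2 2 2 3 3 3 3 3 3; return 2

2 2 2 3 3 3 3 3 3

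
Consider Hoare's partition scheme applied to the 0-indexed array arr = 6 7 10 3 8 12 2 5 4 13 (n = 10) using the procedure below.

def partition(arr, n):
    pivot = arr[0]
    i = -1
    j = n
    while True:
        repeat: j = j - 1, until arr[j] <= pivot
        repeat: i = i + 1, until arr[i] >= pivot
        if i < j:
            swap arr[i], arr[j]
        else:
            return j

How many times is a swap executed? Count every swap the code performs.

3

pivot = arr[0] = 6; i = -1, j = 10
j→8 (arr[8]=4≤6), i→0 (arr[0]=6≥6); i<j, swap → 4 7 10 3 8 12 2 5 6 13
j→7 (arr[7]=5≤6), i→1 (arr[1]=7≥6); i<j, swap → 4 5 10 3 8 12 2 7 6 13
j→6 (arr[6]=2≤6), i→2 (arr[2]=10≥6); i<j, swap → 4 5 2 3 8 12 10 7 6 13
j→3, i→4; i≥j, return j=3. arr = 4 5 2 3 8 12 10 7 6 13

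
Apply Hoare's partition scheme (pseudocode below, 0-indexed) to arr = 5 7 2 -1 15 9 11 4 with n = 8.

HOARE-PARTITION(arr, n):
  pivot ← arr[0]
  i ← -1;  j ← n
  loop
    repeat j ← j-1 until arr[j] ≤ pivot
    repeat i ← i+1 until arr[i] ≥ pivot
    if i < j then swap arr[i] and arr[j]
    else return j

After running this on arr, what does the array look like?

pivot = arr[0] = 5; i = -1, j = 8
j→7 (arr[7]=4≤5), i→0 (arr[0]=5≥5); i<j, swap → 4 7 2 -1 15 9 11 5
j→3 (arr[3]=-1≤5), i→1 (arr[1]=7≥5); i<j, swap → 4 -1 2 7 15 9 11 5
j→2, i→3; i≥j, return j=2. arr = 4 -1 2 7 15 9 11 5

4 -1 2 7 15 9 11 5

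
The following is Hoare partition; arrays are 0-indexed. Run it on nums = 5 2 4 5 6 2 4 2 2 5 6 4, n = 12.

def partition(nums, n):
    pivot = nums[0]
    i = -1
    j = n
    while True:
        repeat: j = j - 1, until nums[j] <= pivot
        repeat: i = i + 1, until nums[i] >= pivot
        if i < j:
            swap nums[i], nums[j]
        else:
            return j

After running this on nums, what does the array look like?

pivot = nums[0] = 5; i = -1, j = 12
j→11 (nums[11]=4≤5), i→0 (nums[0]=5≥5); i<j, swap → 4 2 4 5 6 2 4 2 2 5 6 5
j→9 (nums[9]=5≤5), i→3 (nums[3]=5≥5); i<j, swap → 4 2 4 5 6 2 4 2 2 5 6 5
j→8 (nums[8]=2≤5), i→4 (nums[4]=6≥5); i<j, swap → 4 2 4 5 2 2 4 2 6 5 6 5
j→7, i→8; i≥j, return j=7. nums = 4 2 4 5 2 2 4 2 6 5 6 5

4 2 4 5 2 2 4 2 6 5 6 5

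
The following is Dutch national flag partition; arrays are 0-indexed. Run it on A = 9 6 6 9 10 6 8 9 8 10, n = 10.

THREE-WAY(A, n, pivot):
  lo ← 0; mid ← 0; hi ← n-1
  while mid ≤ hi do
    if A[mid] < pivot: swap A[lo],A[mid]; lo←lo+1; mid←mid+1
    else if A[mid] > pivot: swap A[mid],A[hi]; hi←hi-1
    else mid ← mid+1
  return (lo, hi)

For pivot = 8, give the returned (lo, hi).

(3, 4)

pivot = 8; lo=0, mid=0, hi=9
A[mid]=9>8: swap A[0],A[9]; hi=8 → 10 6 6 9 10 6 8 9 8 9
A[mid]=10>8: swap A[0],A[8]; hi=7 → 8 6 6 9 10 6 8 9 10 9
A[mid]=8=8: mid=1
A[mid]=6<8: swap A[0],A[1]; lo=1,mid=2 → 6 8 6 9 10 6 8 9 10 9
A[mid]=6<8: swap A[1],A[2]; lo=2,mid=3 → 6 6 8 9 10 6 8 9 10 9
A[mid]=9>8: swap A[3],A[7]; hi=6 → 6 6 8 9 10 6 8 9 10 9
A[mid]=9>8: swap A[3],A[6]; hi=5 → 6 6 8 8 10 6 9 9 10 9
A[mid]=8=8: mid=4
A[mid]=10>8: swap A[4],A[5]; hi=4 → 6 6 8 8 6 10 9 9 10 9
A[mid]=6<8: swap A[2],A[4]; lo=3,mid=5 → 6 6 6 8 8 10 9 9 10 9
end: lo=3, hi=4; A = 6 6 6 8 8 10 9 9 10 9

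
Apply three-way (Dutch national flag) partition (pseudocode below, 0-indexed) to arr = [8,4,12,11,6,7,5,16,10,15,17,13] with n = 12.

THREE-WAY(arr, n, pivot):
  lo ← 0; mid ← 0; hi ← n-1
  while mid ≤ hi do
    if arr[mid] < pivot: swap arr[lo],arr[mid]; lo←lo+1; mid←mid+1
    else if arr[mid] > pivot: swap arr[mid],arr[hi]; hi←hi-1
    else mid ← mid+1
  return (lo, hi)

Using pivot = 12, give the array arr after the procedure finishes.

[8,4,11,6,7,5,10,12,15,17,13,16]

lo=0 mid=0 hi=11
8<12: swap(0,0), lo=1 mid=1 ⇒ [8,4,12,11,6,7,5,16,10,15,17,13]
4<12: swap(1,1), lo=2 mid=2 ⇒ [8,4,12,11,6,7,5,16,10,15,17,13]
12=12: mid=3
11<12: swap(2,3), lo=3 mid=4 ⇒ [8,4,11,12,6,7,5,16,10,15,17,13]
6<12: swap(3,4), lo=4 mid=5 ⇒ [8,4,11,6,12,7,5,16,10,15,17,13]
7<12: swap(4,5), lo=5 mid=6 ⇒ [8,4,11,6,7,12,5,16,10,15,17,13]
5<12: swap(5,6), lo=6 mid=7 ⇒ [8,4,11,6,7,5,12,16,10,15,17,13]
16>12: swap(7,11), hi=10 ⇒ [8,4,11,6,7,5,12,13,10,15,17,16]
13>12: swap(7,10), hi=9 ⇒ [8,4,11,6,7,5,12,17,10,15,13,16]
17>12: swap(7,9), hi=8 ⇒ [8,4,11,6,7,5,12,15,10,17,13,16]
15>12: swap(7,8), hi=7 ⇒ [8,4,11,6,7,5,12,10,15,17,13,16]
10<12: swap(6,7), lo=7 mid=8 ⇒ [8,4,11,6,7,5,10,12,15,17,13,16]
done. lo=7 hi=7; arr=[8,4,11,6,7,5,10,12,15,17,13,16]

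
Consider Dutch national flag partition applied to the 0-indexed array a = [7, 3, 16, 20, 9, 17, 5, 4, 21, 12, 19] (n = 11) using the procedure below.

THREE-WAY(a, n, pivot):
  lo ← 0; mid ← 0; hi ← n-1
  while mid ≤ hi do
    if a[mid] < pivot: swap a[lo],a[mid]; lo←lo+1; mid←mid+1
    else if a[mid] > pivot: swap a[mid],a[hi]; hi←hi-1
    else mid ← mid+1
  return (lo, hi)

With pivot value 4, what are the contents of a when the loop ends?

[3, 4, 20, 9, 17, 5, 16, 21, 12, 19, 7]

pivot = 4; lo=0, mid=0, hi=10
a[mid]=7>4: swap a[0],a[10]; hi=9 → [19, 3, 16, 20, 9, 17, 5, 4, 21, 12, 7]
a[mid]=19>4: swap a[0],a[9]; hi=8 → [12, 3, 16, 20, 9, 17, 5, 4, 21, 19, 7]
a[mid]=12>4: swap a[0],a[8]; hi=7 → [21, 3, 16, 20, 9, 17, 5, 4, 12, 19, 7]
a[mid]=21>4: swap a[0],a[7]; hi=6 → [4, 3, 16, 20, 9, 17, 5, 21, 12, 19, 7]
a[mid]=4=4: mid=1
a[mid]=3<4: swap a[0],a[1]; lo=1,mid=2 → [3, 4, 16, 20, 9, 17, 5, 21, 12, 19, 7]
a[mid]=16>4: swap a[2],a[6]; hi=5 → [3, 4, 5, 20, 9, 17, 16, 21, 12, 19, 7]
a[mid]=5>4: swap a[2],a[5]; hi=4 → [3, 4, 17, 20, 9, 5, 16, 21, 12, 19, 7]
a[mid]=17>4: swap a[2],a[4]; hi=3 → [3, 4, 9, 20, 17, 5, 16, 21, 12, 19, 7]
a[mid]=9>4: swap a[2],a[3]; hi=2 → [3, 4, 20, 9, 17, 5, 16, 21, 12, 19, 7]
a[mid]=20>4: swap a[2],a[2]; hi=1 → [3, 4, 20, 9, 17, 5, 16, 21, 12, 19, 7]
end: lo=1, hi=1; a = [3, 4, 20, 9, 17, 5, 16, 21, 12, 19, 7]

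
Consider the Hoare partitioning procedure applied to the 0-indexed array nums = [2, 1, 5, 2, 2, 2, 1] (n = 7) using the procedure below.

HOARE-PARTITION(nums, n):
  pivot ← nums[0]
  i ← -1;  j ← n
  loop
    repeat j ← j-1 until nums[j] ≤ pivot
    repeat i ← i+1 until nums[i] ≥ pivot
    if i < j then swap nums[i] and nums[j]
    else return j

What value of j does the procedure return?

pivot=2
j stops at 6 (1), i stops at 0 (2); swap ⇒ [1, 1, 5, 2, 2, 2, 2]
j stops at 5 (2), i stops at 2 (5); swap ⇒ [1, 1, 2, 2, 2, 5, 2]
j stops at 4 (2), i stops at 3 (2); swap ⇒ [1, 1, 2, 2, 2, 5, 2]
j stops at 3, i stops at 4; i≥j ⇒ return 3. nums=[1, 1, 2, 2, 2, 5, 2]

3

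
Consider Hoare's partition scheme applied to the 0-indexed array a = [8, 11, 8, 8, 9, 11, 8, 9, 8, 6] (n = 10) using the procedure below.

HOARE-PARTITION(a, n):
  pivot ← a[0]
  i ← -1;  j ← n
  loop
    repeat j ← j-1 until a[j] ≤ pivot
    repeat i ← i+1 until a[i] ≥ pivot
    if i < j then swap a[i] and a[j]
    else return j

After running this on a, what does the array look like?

pivot = a[0] = 8; i = -1, j = 10
j→9 (a[9]=6≤8), i→0 (a[0]=8≥8); i<j, swap → [6, 11, 8, 8, 9, 11, 8, 9, 8, 8]
j→8 (a[8]=8≤8), i→1 (a[1]=11≥8); i<j, swap → [6, 8, 8, 8, 9, 11, 8, 9, 11, 8]
j→6 (a[6]=8≤8), i→2 (a[2]=8≥8); i<j, swap → [6, 8, 8, 8, 9, 11, 8, 9, 11, 8]
j→3, i→3; i≥j, return j=3. a = [6, 8, 8, 8, 9, 11, 8, 9, 11, 8]

[6, 8, 8, 8, 9, 11, 8, 9, 11, 8]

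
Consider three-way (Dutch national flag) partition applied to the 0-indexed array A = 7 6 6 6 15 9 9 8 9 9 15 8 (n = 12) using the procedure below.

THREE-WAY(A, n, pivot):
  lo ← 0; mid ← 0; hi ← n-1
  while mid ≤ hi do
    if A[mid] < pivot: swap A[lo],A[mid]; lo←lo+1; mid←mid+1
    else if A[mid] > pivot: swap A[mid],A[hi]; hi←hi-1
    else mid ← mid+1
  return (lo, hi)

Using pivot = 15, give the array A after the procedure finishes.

7 6 6 6 9 9 8 9 9 8 15 15

pivot = 15; lo=0, mid=0, hi=11
A[mid]=7<15: swap A[0],A[0]; lo=1,mid=1 → 7 6 6 6 15 9 9 8 9 9 15 8
A[mid]=6<15: swap A[1],A[1]; lo=2,mid=2 → 7 6 6 6 15 9 9 8 9 9 15 8
A[mid]=6<15: swap A[2],A[2]; lo=3,mid=3 → 7 6 6 6 15 9 9 8 9 9 15 8
A[mid]=6<15: swap A[3],A[3]; lo=4,mid=4 → 7 6 6 6 15 9 9 8 9 9 15 8
A[mid]=15=15: mid=5
A[mid]=9<15: swap A[4],A[5]; lo=5,mid=6 → 7 6 6 6 9 15 9 8 9 9 15 8
A[mid]=9<15: swap A[5],A[6]; lo=6,mid=7 → 7 6 6 6 9 9 15 8 9 9 15 8
A[mid]=8<15: swap A[6],A[7]; lo=7,mid=8 → 7 6 6 6 9 9 8 15 9 9 15 8
A[mid]=9<15: swap A[7],A[8]; lo=8,mid=9 → 7 6 6 6 9 9 8 9 15 9 15 8
A[mid]=9<15: swap A[8],A[9]; lo=9,mid=10 → 7 6 6 6 9 9 8 9 9 15 15 8
A[mid]=15=15: mid=11
A[mid]=8<15: swap A[9],A[11]; lo=10,mid=12 → 7 6 6 6 9 9 8 9 9 8 15 15
end: lo=10, hi=11; A = 7 6 6 6 9 9 8 9 9 8 15 15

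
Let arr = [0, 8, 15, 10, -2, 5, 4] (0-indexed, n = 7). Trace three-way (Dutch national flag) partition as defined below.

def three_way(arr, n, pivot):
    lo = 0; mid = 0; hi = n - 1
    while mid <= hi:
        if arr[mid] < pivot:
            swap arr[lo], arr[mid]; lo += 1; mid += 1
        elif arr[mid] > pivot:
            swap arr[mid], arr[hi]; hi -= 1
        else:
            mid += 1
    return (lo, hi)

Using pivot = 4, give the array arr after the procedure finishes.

pivot = 4; lo=0, mid=0, hi=6
arr[mid]=0<4: swap arr[0],arr[0]; lo=1,mid=1 → [0, 8, 15, 10, -2, 5, 4]
arr[mid]=8>4: swap arr[1],arr[6]; hi=5 → [0, 4, 15, 10, -2, 5, 8]
arr[mid]=4=4: mid=2
arr[mid]=15>4: swap arr[2],arr[5]; hi=4 → [0, 4, 5, 10, -2, 15, 8]
arr[mid]=5>4: swap arr[2],arr[4]; hi=3 → [0, 4, -2, 10, 5, 15, 8]
arr[mid]=-2<4: swap arr[1],arr[2]; lo=2,mid=3 → [0, -2, 4, 10, 5, 15, 8]
arr[mid]=10>4: swap arr[3],arr[3]; hi=2 → [0, -2, 4, 10, 5, 15, 8]
end: lo=2, hi=2; arr = [0, -2, 4, 10, 5, 15, 8]

[0, -2, 4, 10, 5, 15, 8]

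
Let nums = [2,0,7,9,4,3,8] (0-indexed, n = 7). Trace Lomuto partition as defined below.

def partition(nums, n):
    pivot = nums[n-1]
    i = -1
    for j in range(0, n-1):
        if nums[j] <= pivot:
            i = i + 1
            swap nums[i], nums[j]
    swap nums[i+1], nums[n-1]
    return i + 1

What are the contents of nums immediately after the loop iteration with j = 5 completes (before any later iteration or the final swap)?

[2,0,7,4,3,9,8]

pivot = nums[6] = 8; i = -1
j=0: nums[0]=2 ≤ 8 → i=0, swap nums[0],nums[0] (no change) → [2,0,7,9,4,3,8]
j=1: nums[1]=0 ≤ 8 → i=1, swap nums[1],nums[1] (no change) → [2,0,7,9,4,3,8]
j=2: nums[2]=7 ≤ 8 → i=2, swap nums[2],nums[2] (no change) → [2,0,7,9,4,3,8]
j=3: nums[3]=9 > 8 → no swap
j=4: nums[4]=4 ≤ 8 → i=3, swap nums[3],nums[4] → [2,0,7,4,9,3,8]
j=5: nums[5]=3 ≤ 8 → i=4, swap nums[4],nums[5] → [2,0,7,4,3,9,8]
(after j=5) nums = [2,0,7,4,3,9,8]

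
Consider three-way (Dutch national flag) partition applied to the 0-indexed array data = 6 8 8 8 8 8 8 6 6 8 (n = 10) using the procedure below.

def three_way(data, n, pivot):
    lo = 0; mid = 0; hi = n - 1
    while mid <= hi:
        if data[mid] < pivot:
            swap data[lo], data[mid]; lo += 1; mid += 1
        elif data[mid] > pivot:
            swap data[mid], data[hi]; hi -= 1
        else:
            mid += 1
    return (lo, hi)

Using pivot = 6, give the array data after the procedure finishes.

pivot = 6; lo=0, mid=0, hi=9
data[mid]=6=6: mid=1
data[mid]=8>6: swap data[1],data[9]; hi=8 → 6 8 8 8 8 8 8 6 6 8
data[mid]=8>6: swap data[1],data[8]; hi=7 → 6 6 8 8 8 8 8 6 8 8
data[mid]=6=6: mid=2
data[mid]=8>6: swap data[2],data[7]; hi=6 → 6 6 6 8 8 8 8 8 8 8
data[mid]=6=6: mid=3
data[mid]=8>6: swap data[3],data[6]; hi=5 → 6 6 6 8 8 8 8 8 8 8
data[mid]=8>6: swap data[3],data[5]; hi=4 → 6 6 6 8 8 8 8 8 8 8
data[mid]=8>6: swap data[3],data[4]; hi=3 → 6 6 6 8 8 8 8 8 8 8
data[mid]=8>6: swap data[3],data[3]; hi=2 → 6 6 6 8 8 8 8 8 8 8
end: lo=0, hi=2; data = 6 6 6 8 8 8 8 8 8 8

6 6 6 8 8 8 8 8 8 8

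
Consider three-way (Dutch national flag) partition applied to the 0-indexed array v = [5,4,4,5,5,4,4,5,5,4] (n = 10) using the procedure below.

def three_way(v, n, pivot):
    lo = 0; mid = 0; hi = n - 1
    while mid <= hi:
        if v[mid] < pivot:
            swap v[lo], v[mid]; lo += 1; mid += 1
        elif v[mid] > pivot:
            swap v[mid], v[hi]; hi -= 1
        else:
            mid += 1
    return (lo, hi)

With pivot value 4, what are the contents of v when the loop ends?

pivot = 4; lo=0, mid=0, hi=9
v[mid]=5>4: swap v[0],v[9]; hi=8 → [4,4,4,5,5,4,4,5,5,5]
v[mid]=4=4: mid=1
v[mid]=4=4: mid=2
v[mid]=4=4: mid=3
v[mid]=5>4: swap v[3],v[8]; hi=7 → [4,4,4,5,5,4,4,5,5,5]
v[mid]=5>4: swap v[3],v[7]; hi=6 → [4,4,4,5,5,4,4,5,5,5]
v[mid]=5>4: swap v[3],v[6]; hi=5 → [4,4,4,4,5,4,5,5,5,5]
v[mid]=4=4: mid=4
v[mid]=5>4: swap v[4],v[5]; hi=4 → [4,4,4,4,4,5,5,5,5,5]
v[mid]=4=4: mid=5
end: lo=0, hi=4; v = [4,4,4,4,4,5,5,5,5,5]

[4,4,4,4,4,5,5,5,5,5]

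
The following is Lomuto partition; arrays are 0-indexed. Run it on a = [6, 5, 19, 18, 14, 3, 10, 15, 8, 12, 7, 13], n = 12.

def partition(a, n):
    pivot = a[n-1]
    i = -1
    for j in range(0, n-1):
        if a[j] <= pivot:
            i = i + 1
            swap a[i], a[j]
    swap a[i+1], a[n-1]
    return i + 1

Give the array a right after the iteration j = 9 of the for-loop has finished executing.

pivot = a[11] = 13; i = -1
j=0: a[0]=6 ≤ 13 → i=0, swap a[0],a[0] (no change) → [6, 5, 19, 18, 14, 3, 10, 15, 8, 12, 7, 13]
j=1: a[1]=5 ≤ 13 → i=1, swap a[1],a[1] (no change) → [6, 5, 19, 18, 14, 3, 10, 15, 8, 12, 7, 13]
j=2: a[2]=19 > 13 → no swap
j=3: a[3]=18 > 13 → no swap
j=4: a[4]=14 > 13 → no swap
j=5: a[5]=3 ≤ 13 → i=2, swap a[2],a[5] → [6, 5, 3, 18, 14, 19, 10, 15, 8, 12, 7, 13]
j=6: a[6]=10 ≤ 13 → i=3, swap a[3],a[6] → [6, 5, 3, 10, 14, 19, 18, 15, 8, 12, 7, 13]
j=7: a[7]=15 > 13 → no swap
j=8: a[8]=8 ≤ 13 → i=4, swap a[4],a[8] → [6, 5, 3, 10, 8, 19, 18, 15, 14, 12, 7, 13]
j=9: a[9]=12 ≤ 13 → i=5, swap a[5],a[9] → [6, 5, 3, 10, 8, 12, 18, 15, 14, 19, 7, 13]
(after j=9) a = [6, 5, 3, 10, 8, 12, 18, 15, 14, 19, 7, 13]

[6, 5, 3, 10, 8, 12, 18, 15, 14, 19, 7, 13]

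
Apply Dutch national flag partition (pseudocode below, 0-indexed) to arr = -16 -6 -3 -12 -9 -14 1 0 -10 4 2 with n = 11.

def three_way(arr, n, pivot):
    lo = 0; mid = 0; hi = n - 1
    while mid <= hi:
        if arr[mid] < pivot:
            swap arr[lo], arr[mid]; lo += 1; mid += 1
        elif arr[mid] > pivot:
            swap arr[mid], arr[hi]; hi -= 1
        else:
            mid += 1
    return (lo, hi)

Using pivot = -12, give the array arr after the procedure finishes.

-16 -14 -12 -9 -3 1 0 -10 4 2 -6

pivot = -12; lo=0, mid=0, hi=10
arr[mid]=-16<-12: swap arr[0],arr[0]; lo=1,mid=1 → -16 -6 -3 -12 -9 -14 1 0 -10 4 2
arr[mid]=-6>-12: swap arr[1],arr[10]; hi=9 → -16 2 -3 -12 -9 -14 1 0 -10 4 -6
arr[mid]=2>-12: swap arr[1],arr[9]; hi=8 → -16 4 -3 -12 -9 -14 1 0 -10 2 -6
arr[mid]=4>-12: swap arr[1],arr[8]; hi=7 → -16 -10 -3 -12 -9 -14 1 0 4 2 -6
arr[mid]=-10>-12: swap arr[1],arr[7]; hi=6 → -16 0 -3 -12 -9 -14 1 -10 4 2 -6
arr[mid]=0>-12: swap arr[1],arr[6]; hi=5 → -16 1 -3 -12 -9 -14 0 -10 4 2 -6
arr[mid]=1>-12: swap arr[1],arr[5]; hi=4 → -16 -14 -3 -12 -9 1 0 -10 4 2 -6
arr[mid]=-14<-12: swap arr[1],arr[1]; lo=2,mid=2 → -16 -14 -3 -12 -9 1 0 -10 4 2 -6
arr[mid]=-3>-12: swap arr[2],arr[4]; hi=3 → -16 -14 -9 -12 -3 1 0 -10 4 2 -6
arr[mid]=-9>-12: swap arr[2],arr[3]; hi=2 → -16 -14 -12 -9 -3 1 0 -10 4 2 -6
arr[mid]=-12=-12: mid=3
end: lo=2, hi=2; arr = -16 -14 -12 -9 -3 1 0 -10 4 2 -6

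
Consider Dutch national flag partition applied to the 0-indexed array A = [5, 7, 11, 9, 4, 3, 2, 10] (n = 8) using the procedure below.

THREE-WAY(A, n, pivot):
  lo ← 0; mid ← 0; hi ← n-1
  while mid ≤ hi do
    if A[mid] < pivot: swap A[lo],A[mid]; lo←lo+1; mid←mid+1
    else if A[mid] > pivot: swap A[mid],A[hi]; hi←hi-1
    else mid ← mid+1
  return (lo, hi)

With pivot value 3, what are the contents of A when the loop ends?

[2, 3, 9, 4, 11, 7, 10, 5]

pivot = 3; lo=0, mid=0, hi=7
A[mid]=5>3: swap A[0],A[7]; hi=6 → [10, 7, 11, 9, 4, 3, 2, 5]
A[mid]=10>3: swap A[0],A[6]; hi=5 → [2, 7, 11, 9, 4, 3, 10, 5]
A[mid]=2<3: swap A[0],A[0]; lo=1,mid=1 → [2, 7, 11, 9, 4, 3, 10, 5]
A[mid]=7>3: swap A[1],A[5]; hi=4 → [2, 3, 11, 9, 4, 7, 10, 5]
A[mid]=3=3: mid=2
A[mid]=11>3: swap A[2],A[4]; hi=3 → [2, 3, 4, 9, 11, 7, 10, 5]
A[mid]=4>3: swap A[2],A[3]; hi=2 → [2, 3, 9, 4, 11, 7, 10, 5]
A[mid]=9>3: swap A[2],A[2]; hi=1 → [2, 3, 9, 4, 11, 7, 10, 5]
end: lo=1, hi=1; A = [2, 3, 9, 4, 11, 7, 10, 5]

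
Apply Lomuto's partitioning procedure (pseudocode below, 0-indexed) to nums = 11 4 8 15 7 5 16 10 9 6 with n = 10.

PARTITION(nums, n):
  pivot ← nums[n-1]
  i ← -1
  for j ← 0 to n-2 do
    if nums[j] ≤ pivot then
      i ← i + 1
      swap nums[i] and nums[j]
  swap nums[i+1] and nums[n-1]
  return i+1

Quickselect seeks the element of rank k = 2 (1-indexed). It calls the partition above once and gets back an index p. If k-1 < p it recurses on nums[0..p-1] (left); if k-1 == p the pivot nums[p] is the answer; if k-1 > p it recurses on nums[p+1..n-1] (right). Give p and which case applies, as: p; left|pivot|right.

pivot = nums[9] = 6; i = -1
j=0: nums[0]=11 > 6 → no swap
j=1: nums[1]=4 ≤ 6 → i=0, swap nums[0],nums[1] → 4 11 8 15 7 5 16 10 9 6
j=2: nums[2]=8 > 6 → no swap
j=3: nums[3]=15 > 6 → no swap
j=4: nums[4]=7 > 6 → no swap
j=5: nums[5]=5 ≤ 6 → i=1, swap nums[1],nums[5] → 4 5 8 15 7 11 16 10 9 6
j=6: nums[6]=16 > 6 → no swap
j=7: nums[7]=10 > 6 → no swap
j=8: nums[8]=9 > 6 → no swap
final swap nums[2],nums[9] → 4 5 6 15 7 11 16 10 9 8; return 2
p = 2; k-1 = 1 < 2 ⇒ left

2; left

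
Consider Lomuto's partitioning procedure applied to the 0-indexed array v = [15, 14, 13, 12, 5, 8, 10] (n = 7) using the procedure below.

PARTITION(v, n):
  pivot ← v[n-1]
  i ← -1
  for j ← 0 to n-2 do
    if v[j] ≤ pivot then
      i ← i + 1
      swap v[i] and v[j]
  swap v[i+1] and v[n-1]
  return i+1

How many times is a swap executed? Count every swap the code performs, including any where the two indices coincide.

3

pivot=10, i=-1
j=0: 15>10, skip
j=1: 14>10, skip
j=2: 13>10, skip
j=3: 12>10, skip
j=4: 5≤10, i=0, swap(0,4) ⇒ [5, 14, 13, 12, 15, 8, 10]
j=5: 8≤10, i=1, swap(1,5) ⇒ [5, 8, 13, 12, 15, 14, 10]
swap(2,6) ⇒ [5, 8, 10, 12, 15, 14, 13]; return 2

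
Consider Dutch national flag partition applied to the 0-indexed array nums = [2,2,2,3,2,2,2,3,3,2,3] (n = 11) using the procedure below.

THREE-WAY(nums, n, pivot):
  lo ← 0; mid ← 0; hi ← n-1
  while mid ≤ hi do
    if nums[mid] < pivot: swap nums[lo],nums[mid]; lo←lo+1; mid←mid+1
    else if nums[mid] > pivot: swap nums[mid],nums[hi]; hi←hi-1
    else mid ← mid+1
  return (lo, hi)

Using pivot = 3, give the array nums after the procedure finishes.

[2,2,2,2,2,2,2,3,3,3,3]

lo=0 mid=0 hi=10
2<3: swap(0,0), lo=1 mid=1 ⇒ [2,2,2,3,2,2,2,3,3,2,3]
2<3: swap(1,1), lo=2 mid=2 ⇒ [2,2,2,3,2,2,2,3,3,2,3]
2<3: swap(2,2), lo=3 mid=3 ⇒ [2,2,2,3,2,2,2,3,3,2,3]
3=3: mid=4
2<3: swap(3,4), lo=4 mid=5 ⇒ [2,2,2,2,3,2,2,3,3,2,3]
2<3: swap(4,5), lo=5 mid=6 ⇒ [2,2,2,2,2,3,2,3,3,2,3]
2<3: swap(5,6), lo=6 mid=7 ⇒ [2,2,2,2,2,2,3,3,3,2,3]
3=3: mid=8
3=3: mid=9
2<3: swap(6,9), lo=7 mid=10 ⇒ [2,2,2,2,2,2,2,3,3,3,3]
3=3: mid=11
done. lo=7 hi=10; nums=[2,2,2,2,2,2,2,3,3,3,3]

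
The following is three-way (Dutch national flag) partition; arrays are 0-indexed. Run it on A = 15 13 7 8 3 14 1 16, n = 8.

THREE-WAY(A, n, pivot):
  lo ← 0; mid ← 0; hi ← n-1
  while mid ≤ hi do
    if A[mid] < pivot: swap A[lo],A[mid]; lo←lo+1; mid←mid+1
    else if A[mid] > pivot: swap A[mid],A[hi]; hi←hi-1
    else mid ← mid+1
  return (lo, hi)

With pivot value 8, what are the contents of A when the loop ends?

pivot = 8; lo=0, mid=0, hi=7
A[mid]=15>8: swap A[0],A[7]; hi=6 → 16 13 7 8 3 14 1 15
A[mid]=16>8: swap A[0],A[6]; hi=5 → 1 13 7 8 3 14 16 15
A[mid]=1<8: swap A[0],A[0]; lo=1,mid=1 → 1 13 7 8 3 14 16 15
A[mid]=13>8: swap A[1],A[5]; hi=4 → 1 14 7 8 3 13 16 15
A[mid]=14>8: swap A[1],A[4]; hi=3 → 1 3 7 8 14 13 16 15
A[mid]=3<8: swap A[1],A[1]; lo=2,mid=2 → 1 3 7 8 14 13 16 15
A[mid]=7<8: swap A[2],A[2]; lo=3,mid=3 → 1 3 7 8 14 13 16 15
A[mid]=8=8: mid=4
end: lo=3, hi=3; A = 1 3 7 8 14 13 16 15

1 3 7 8 14 13 16 15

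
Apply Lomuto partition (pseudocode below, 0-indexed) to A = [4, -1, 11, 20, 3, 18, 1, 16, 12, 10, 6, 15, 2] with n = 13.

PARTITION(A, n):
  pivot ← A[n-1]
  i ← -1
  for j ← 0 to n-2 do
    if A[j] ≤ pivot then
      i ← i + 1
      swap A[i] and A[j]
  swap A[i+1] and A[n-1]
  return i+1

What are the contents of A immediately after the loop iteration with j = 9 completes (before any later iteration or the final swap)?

pivot = A[12] = 2; i = -1
j=0: A[0]=4 > 2 → no swap
j=1: A[1]=-1 ≤ 2 → i=0, swap A[0],A[1] → [-1, 4, 11, 20, 3, 18, 1, 16, 12, 10, 6, 15, 2]
j=2: A[2]=11 > 2 → no swap
j=3: A[3]=20 > 2 → no swap
j=4: A[4]=3 > 2 → no swap
j=5: A[5]=18 > 2 → no swap
j=6: A[6]=1 ≤ 2 → i=1, swap A[1],A[6] → [-1, 1, 11, 20, 3, 18, 4, 16, 12, 10, 6, 15, 2]
j=7: A[7]=16 > 2 → no swap
j=8: A[8]=12 > 2 → no swap
j=9: A[9]=10 > 2 → no swap
(after j=9) A = [-1, 1, 11, 20, 3, 18, 4, 16, 12, 10, 6, 15, 2]

[-1, 1, 11, 20, 3, 18, 4, 16, 12, 10, 6, 15, 2]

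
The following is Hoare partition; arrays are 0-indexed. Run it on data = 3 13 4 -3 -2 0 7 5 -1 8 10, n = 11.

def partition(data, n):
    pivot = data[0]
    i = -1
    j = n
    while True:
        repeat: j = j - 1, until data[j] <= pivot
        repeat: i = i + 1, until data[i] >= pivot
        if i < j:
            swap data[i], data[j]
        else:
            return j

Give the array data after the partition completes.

-1 0 -2 -3 4 13 7 5 3 8 10

pivot=3
j stops at 8 (-1), i stops at 0 (3); swap ⇒ -1 13 4 -3 -2 0 7 5 3 8 10
j stops at 5 (0), i stops at 1 (13); swap ⇒ -1 0 4 -3 -2 13 7 5 3 8 10
j stops at 4 (-2), i stops at 2 (4); swap ⇒ -1 0 -2 -3 4 13 7 5 3 8 10
j stops at 3, i stops at 4; i≥j ⇒ return 3. data=-1 0 -2 -3 4 13 7 5 3 8 10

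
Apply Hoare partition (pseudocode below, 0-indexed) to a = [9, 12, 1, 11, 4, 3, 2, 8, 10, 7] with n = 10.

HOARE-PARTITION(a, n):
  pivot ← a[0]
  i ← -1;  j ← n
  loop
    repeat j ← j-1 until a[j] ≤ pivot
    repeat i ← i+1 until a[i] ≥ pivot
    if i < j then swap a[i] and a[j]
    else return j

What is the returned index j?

5

pivot = a[0] = 9; i = -1, j = 10
j→9 (a[9]=7≤9), i→0 (a[0]=9≥9); i<j, swap → [7, 12, 1, 11, 4, 3, 2, 8, 10, 9]
j→7 (a[7]=8≤9), i→1 (a[1]=12≥9); i<j, swap → [7, 8, 1, 11, 4, 3, 2, 12, 10, 9]
j→6 (a[6]=2≤9), i→3 (a[3]=11≥9); i<j, swap → [7, 8, 1, 2, 4, 3, 11, 12, 10, 9]
j→5, i→6; i≥j, return j=5. a = [7, 8, 1, 2, 4, 3, 11, 12, 10, 9]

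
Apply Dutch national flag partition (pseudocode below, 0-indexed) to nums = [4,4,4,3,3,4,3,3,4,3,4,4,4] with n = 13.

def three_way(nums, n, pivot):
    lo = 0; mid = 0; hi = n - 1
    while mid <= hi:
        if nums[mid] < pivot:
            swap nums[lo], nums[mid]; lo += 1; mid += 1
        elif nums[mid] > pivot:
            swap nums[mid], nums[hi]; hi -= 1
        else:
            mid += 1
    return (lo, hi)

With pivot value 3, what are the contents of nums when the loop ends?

[3,3,3,3,3,4,4,4,4,4,4,4,4]

lo=0 mid=0 hi=12
4>3: swap(0,12), hi=11 ⇒ [4,4,4,3,3,4,3,3,4,3,4,4,4]
4>3: swap(0,11), hi=10 ⇒ [4,4,4,3,3,4,3,3,4,3,4,4,4]
4>3: swap(0,10), hi=9 ⇒ [4,4,4,3,3,4,3,3,4,3,4,4,4]
4>3: swap(0,9), hi=8 ⇒ [3,4,4,3,3,4,3,3,4,4,4,4,4]
3=3: mid=1
4>3: swap(1,8), hi=7 ⇒ [3,4,4,3,3,4,3,3,4,4,4,4,4]
4>3: swap(1,7), hi=6 ⇒ [3,3,4,3,3,4,3,4,4,4,4,4,4]
3=3: mid=2
4>3: swap(2,6), hi=5 ⇒ [3,3,3,3,3,4,4,4,4,4,4,4,4]
3=3: mid=3
3=3: mid=4
3=3: mid=5
4>3: swap(5,5), hi=4 ⇒ [3,3,3,3,3,4,4,4,4,4,4,4,4]
done. lo=0 hi=4; nums=[3,3,3,3,3,4,4,4,4,4,4,4,4]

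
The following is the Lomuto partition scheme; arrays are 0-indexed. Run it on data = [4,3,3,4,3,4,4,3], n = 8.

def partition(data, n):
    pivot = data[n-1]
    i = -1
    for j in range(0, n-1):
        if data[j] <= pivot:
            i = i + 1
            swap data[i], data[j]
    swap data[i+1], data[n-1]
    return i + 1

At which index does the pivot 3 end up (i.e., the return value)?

3

pivot = data[7] = 3; i = -1
j=0: data[0]=4 > 3 → no swap
j=1: data[1]=3 ≤ 3 → i=0, swap data[0],data[1] → [3,4,3,4,3,4,4,3]
j=2: data[2]=3 ≤ 3 → i=1, swap data[1],data[2] → [3,3,4,4,3,4,4,3]
j=3: data[3]=4 > 3 → no swap
j=4: data[4]=3 ≤ 3 → i=2, swap data[2],data[4] → [3,3,3,4,4,4,4,3]
j=5: data[5]=4 > 3 → no swap
j=6: data[6]=4 > 3 → no swap
final swap data[3],data[7] → [3,3,3,3,4,4,4,4]; return 3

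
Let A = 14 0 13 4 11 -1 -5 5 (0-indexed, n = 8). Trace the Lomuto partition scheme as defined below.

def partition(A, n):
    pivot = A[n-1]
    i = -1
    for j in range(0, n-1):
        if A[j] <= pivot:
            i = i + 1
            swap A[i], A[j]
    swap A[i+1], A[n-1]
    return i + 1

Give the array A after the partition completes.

pivot = A[7] = 5; i = -1
j=0: A[0]=14 > 5 → no swap
j=1: A[1]=0 ≤ 5 → i=0, swap A[0],A[1] → 0 14 13 4 11 -1 -5 5
j=2: A[2]=13 > 5 → no swap
j=3: A[3]=4 ≤ 5 → i=1, swap A[1],A[3] → 0 4 13 14 11 -1 -5 5
j=4: A[4]=11 > 5 → no swap
j=5: A[5]=-1 ≤ 5 → i=2, swap A[2],A[5] → 0 4 -1 14 11 13 -5 5
j=6: A[6]=-5 ≤ 5 → i=3, swap A[3],A[6] → 0 4 -1 -5 11 13 14 5
final swap A[4],A[7] → 0 4 -1 -5 5 13 14 11; return 4

0 4 -1 -5 5 13 14 11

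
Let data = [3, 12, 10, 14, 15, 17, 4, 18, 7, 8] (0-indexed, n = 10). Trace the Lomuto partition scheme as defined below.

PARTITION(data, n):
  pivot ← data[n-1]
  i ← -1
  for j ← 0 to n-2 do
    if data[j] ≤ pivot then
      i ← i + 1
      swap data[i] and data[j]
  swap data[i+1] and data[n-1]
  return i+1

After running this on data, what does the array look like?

pivot=8, i=-1
j=0: 3≤8, i=0, swap(0,0) ⇒ [3, 12, 10, 14, 15, 17, 4, 18, 7, 8]
j=1: 12>8, skip
j=2: 10>8, skip
j=3: 14>8, skip
j=4: 15>8, skip
j=5: 17>8, skip
j=6: 4≤8, i=1, swap(1,6) ⇒ [3, 4, 10, 14, 15, 17, 12, 18, 7, 8]
j=7: 18>8, skip
j=8: 7≤8, i=2, swap(2,8) ⇒ [3, 4, 7, 14, 15, 17, 12, 18, 10, 8]
swap(3,9) ⇒ [3, 4, 7, 8, 15, 17, 12, 18, 10, 14]; return 3

[3, 4, 7, 8, 15, 17, 12, 18, 10, 14]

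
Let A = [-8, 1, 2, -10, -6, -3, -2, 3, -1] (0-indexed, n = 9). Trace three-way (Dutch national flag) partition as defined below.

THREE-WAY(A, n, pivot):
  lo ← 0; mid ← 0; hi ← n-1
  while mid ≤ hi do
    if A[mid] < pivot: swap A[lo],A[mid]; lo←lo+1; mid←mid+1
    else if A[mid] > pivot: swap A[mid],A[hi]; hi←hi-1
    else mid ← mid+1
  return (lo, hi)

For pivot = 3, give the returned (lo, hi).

(8, 8)

pivot = 3; lo=0, mid=0, hi=8
A[mid]=-8<3: swap A[0],A[0]; lo=1,mid=1 → [-8, 1, 2, -10, -6, -3, -2, 3, -1]
A[mid]=1<3: swap A[1],A[1]; lo=2,mid=2 → [-8, 1, 2, -10, -6, -3, -2, 3, -1]
A[mid]=2<3: swap A[2],A[2]; lo=3,mid=3 → [-8, 1, 2, -10, -6, -3, -2, 3, -1]
A[mid]=-10<3: swap A[3],A[3]; lo=4,mid=4 → [-8, 1, 2, -10, -6, -3, -2, 3, -1]
A[mid]=-6<3: swap A[4],A[4]; lo=5,mid=5 → [-8, 1, 2, -10, -6, -3, -2, 3, -1]
A[mid]=-3<3: swap A[5],A[5]; lo=6,mid=6 → [-8, 1, 2, -10, -6, -3, -2, 3, -1]
A[mid]=-2<3: swap A[6],A[6]; lo=7,mid=7 → [-8, 1, 2, -10, -6, -3, -2, 3, -1]
A[mid]=3=3: mid=8
A[mid]=-1<3: swap A[7],A[8]; lo=8,mid=9 → [-8, 1, 2, -10, -6, -3, -2, -1, 3]
end: lo=8, hi=8; A = [-8, 1, 2, -10, -6, -3, -2, -1, 3]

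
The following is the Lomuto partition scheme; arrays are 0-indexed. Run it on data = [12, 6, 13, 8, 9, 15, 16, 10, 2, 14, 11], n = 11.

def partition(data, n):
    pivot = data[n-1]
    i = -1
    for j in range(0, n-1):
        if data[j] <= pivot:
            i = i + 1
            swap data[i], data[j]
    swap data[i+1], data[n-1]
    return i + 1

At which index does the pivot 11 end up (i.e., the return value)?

pivot = data[10] = 11; i = -1
j=0: data[0]=12 > 11 → no swap
j=1: data[1]=6 ≤ 11 → i=0, swap data[0],data[1] → [6, 12, 13, 8, 9, 15, 16, 10, 2, 14, 11]
j=2: data[2]=13 > 11 → no swap
j=3: data[3]=8 ≤ 11 → i=1, swap data[1],data[3] → [6, 8, 13, 12, 9, 15, 16, 10, 2, 14, 11]
j=4: data[4]=9 ≤ 11 → i=2, swap data[2],data[4] → [6, 8, 9, 12, 13, 15, 16, 10, 2, 14, 11]
j=5: data[5]=15 > 11 → no swap
j=6: data[6]=16 > 11 → no swap
j=7: data[7]=10 ≤ 11 → i=3, swap data[3],data[7] → [6, 8, 9, 10, 13, 15, 16, 12, 2, 14, 11]
j=8: data[8]=2 ≤ 11 → i=4, swap data[4],data[8] → [6, 8, 9, 10, 2, 15, 16, 12, 13, 14, 11]
j=9: data[9]=14 > 11 → no swap
final swap data[5],data[10] → [6, 8, 9, 10, 2, 11, 16, 12, 13, 14, 15]; return 5

5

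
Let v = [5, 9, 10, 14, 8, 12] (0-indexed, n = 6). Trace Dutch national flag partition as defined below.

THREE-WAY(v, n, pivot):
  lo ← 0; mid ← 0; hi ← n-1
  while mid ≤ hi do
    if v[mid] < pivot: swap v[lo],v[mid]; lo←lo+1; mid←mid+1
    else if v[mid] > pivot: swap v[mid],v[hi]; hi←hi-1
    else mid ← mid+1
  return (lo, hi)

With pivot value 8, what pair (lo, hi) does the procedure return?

(1, 1)

pivot = 8; lo=0, mid=0, hi=5
v[mid]=5<8: swap v[0],v[0]; lo=1,mid=1 → [5, 9, 10, 14, 8, 12]
v[mid]=9>8: swap v[1],v[5]; hi=4 → [5, 12, 10, 14, 8, 9]
v[mid]=12>8: swap v[1],v[4]; hi=3 → [5, 8, 10, 14, 12, 9]
v[mid]=8=8: mid=2
v[mid]=10>8: swap v[2],v[3]; hi=2 → [5, 8, 14, 10, 12, 9]
v[mid]=14>8: swap v[2],v[2]; hi=1 → [5, 8, 14, 10, 12, 9]
end: lo=1, hi=1; v = [5, 8, 14, 10, 12, 9]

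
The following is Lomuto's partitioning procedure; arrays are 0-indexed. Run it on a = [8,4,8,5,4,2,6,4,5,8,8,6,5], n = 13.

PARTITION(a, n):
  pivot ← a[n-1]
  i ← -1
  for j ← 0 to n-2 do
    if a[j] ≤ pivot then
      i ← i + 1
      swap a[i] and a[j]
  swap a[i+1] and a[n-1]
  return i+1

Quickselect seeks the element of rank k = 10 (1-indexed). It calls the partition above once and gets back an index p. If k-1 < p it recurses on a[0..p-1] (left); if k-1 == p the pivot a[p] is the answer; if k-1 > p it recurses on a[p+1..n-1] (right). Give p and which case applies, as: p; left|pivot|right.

6; right

pivot = a[12] = 5; i = -1
j=0: a[0]=8 > 5 → no swap
j=1: a[1]=4 ≤ 5 → i=0, swap a[0],a[1] → [4,8,8,5,4,2,6,4,5,8,8,6,5]
j=2: a[2]=8 > 5 → no swap
j=3: a[3]=5 ≤ 5 → i=1, swap a[1],a[3] → [4,5,8,8,4,2,6,4,5,8,8,6,5]
j=4: a[4]=4 ≤ 5 → i=2, swap a[2],a[4] → [4,5,4,8,8,2,6,4,5,8,8,6,5]
j=5: a[5]=2 ≤ 5 → i=3, swap a[3],a[5] → [4,5,4,2,8,8,6,4,5,8,8,6,5]
j=6: a[6]=6 > 5 → no swap
j=7: a[7]=4 ≤ 5 → i=4, swap a[4],a[7] → [4,5,4,2,4,8,6,8,5,8,8,6,5]
j=8: a[8]=5 ≤ 5 → i=5, swap a[5],a[8] → [4,5,4,2,4,5,6,8,8,8,8,6,5]
j=9: a[9]=8 > 5 → no swap
j=10: a[10]=8 > 5 → no swap
j=11: a[11]=6 > 5 → no swap
final swap a[6],a[12] → [4,5,4,2,4,5,5,8,8,8,8,6,6]; return 6
p = 6; k-1 = 9 > 6 ⇒ right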